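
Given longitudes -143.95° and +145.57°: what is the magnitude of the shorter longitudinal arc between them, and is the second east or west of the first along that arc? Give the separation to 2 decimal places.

70.48° west

Raw difference: 145.57 − -143.95 = 289.52°.
Normalise into (−180°, 180°]: 289.52° − 360° = -70.48°.
Negative ⇒ the second point lies to the west; separation 70.48°.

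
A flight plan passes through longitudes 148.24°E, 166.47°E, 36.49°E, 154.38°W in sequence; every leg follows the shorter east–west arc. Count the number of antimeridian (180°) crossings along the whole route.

1

Leg 1: +148.24° → +166.47°, shortest Δλ = 18.23° (east) — does not cross 180°.
Leg 2: +166.47° → +36.49°, shortest Δλ = -129.98° (west) — does not cross 180°.
Leg 3: +36.49° → -154.38°, shortest Δλ = 169.13° (east) — crosses 180°.
Total crossings: 1.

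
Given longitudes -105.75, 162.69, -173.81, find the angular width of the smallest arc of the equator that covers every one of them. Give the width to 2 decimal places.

91.56°

Sort the longitudes: -173.81°, -105.75°, +162.69°.
Eastward gaps between consecutive values (wrapping around): 68.06°, 268.44°, 23.50°.
Largest gap = 268.44° ⇒ minimal covering band is its complement: 360° − 268.44° = 91.56°.
Band runs from +162.69° eastward to -105.75°, crossing the antimeridian.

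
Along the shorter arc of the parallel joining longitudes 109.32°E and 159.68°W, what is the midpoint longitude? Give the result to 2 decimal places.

154.82°E

Signed shortest Δλ from +109.32° to -159.68° is +91.00°.
Midpoint longitude = +109.32° + (+91.00°)/2 = +109.32° + 45.50° = +154.82°.
(The naïve average (+109.32 + -159.68)/2 = -25.18° is on the wrong side of the globe.)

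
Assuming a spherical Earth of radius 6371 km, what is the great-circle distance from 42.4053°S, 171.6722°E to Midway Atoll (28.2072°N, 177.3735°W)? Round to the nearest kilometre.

7932 km

Δλ = -177.3735 − 171.6722 = -349.0457°; wrapped into (−180°, 180°]: 10.9543°.
Δφ = 28.2072 − -42.4053 = 70.6125°.
a = sin²(Δφ/2) + cos φ₁ · cos φ₂ · sin²(Δλ/2) = 0.339951.
c = 2·atan2(√a, √(1−a)) = 1.24496 rad → d = 6371·c ≈ 7931.66 km.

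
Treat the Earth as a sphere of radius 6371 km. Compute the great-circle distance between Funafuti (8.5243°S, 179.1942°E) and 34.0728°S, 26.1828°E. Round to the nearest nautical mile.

Δλ = 26.1828 − 179.1942 = -153.0114°.
Δφ = -34.0728 − -8.5243 = -25.5485°.
a = sin²(Δφ/2) + cos φ₁ · cos φ₂ · sin²(Δλ/2) = 0.823460.
c = 2·atan2(√a, √(1−a)) = 2.27434 rad → d = 6371·c ≈ 14489.79 km ≈ 7823.86 nmi.

7824 nmi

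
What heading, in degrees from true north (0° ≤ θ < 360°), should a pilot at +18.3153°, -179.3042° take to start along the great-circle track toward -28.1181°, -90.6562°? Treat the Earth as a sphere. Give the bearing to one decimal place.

117.2°

Δλ = -90.6562 − -179.3042 = 88.6480°.
θ = atan2( sin Δλ · cos φ₂ , cos φ₁ · sin φ₂ − sin φ₁ · cos φ₂ · cos Δλ )
  = atan2(0.88173, -0.45396) = 117.241° → normalised to [0°, 360°): 117.241°.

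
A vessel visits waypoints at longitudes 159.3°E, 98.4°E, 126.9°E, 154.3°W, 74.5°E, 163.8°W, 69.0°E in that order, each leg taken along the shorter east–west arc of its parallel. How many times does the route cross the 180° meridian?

4

Leg 1: +159.3° → +98.4°, shortest Δλ = -60.9° (west) — does not cross 180°.
Leg 2: +98.4° → +126.9°, shortest Δλ = 28.5° (east) — does not cross 180°.
Leg 3: +126.9° → -154.3°, shortest Δλ = 78.8° (east) — crosses 180°.
Leg 4: -154.3° → +74.5°, shortest Δλ = -131.2° (west) — crosses 180°.
Leg 5: +74.5° → -163.8°, shortest Δλ = 121.7° (east) — crosses 180°.
Leg 6: -163.8° → +69.0°, shortest Δλ = -127.2° (west) — crosses 180°.
Total crossings: 4.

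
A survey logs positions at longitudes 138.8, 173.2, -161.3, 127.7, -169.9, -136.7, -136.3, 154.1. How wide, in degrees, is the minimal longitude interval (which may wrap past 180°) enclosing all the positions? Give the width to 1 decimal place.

Sort the longitudes: -169.9°, -161.3°, -136.7°, -136.3°, +127.7°, +138.8°, +154.1°, +173.2°.
Eastward gaps between consecutive values (wrapping around): 8.6°, 24.6°, 0.4°, 264.0°, 11.1°, 15.3°, 19.1°, 16.9°.
Largest gap = 264.0° ⇒ minimal covering band is its complement: 360° − 264.0° = 96.0°.
Band runs from +127.7° eastward to -136.3°, crossing the antimeridian.

96.0°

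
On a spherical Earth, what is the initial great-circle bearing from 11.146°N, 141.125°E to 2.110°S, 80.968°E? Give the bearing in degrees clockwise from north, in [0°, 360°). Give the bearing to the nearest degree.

Δλ = 80.968 − 141.125 = -60.157°.
θ = atan2( sin Δλ · cos φ₂ , cos φ₁ · sin φ₂ − sin φ₁ · cos φ₂ · cos Δλ )
  = atan2(-0.86680, -0.13225) = -98.675° → normalised to [0°, 360°): 261.325°.

261°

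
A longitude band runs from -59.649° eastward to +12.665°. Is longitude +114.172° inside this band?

No

Band width going east from -59.649° to +12.665°: ((12.665 − -59.649) mod 360) = 72.314°.
Offset of +114.172° east of the west edge: ((114.172 − -59.649) mod 360) = 173.821°.
173.821° > 72.314° ⇒ outside.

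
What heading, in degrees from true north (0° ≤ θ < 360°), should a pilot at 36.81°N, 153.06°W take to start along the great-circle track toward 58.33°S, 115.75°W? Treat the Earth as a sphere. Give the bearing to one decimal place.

Δλ = -115.75 − -153.06 = 37.31°.
θ = atan2( sin Δλ · cos φ₂ , cos φ₁ · sin φ₂ − sin φ₁ · cos φ₂ · cos Δλ )
  = atan2(0.31823, -0.93161) = 161.140° → normalised to [0°, 360°): 161.140°.

161.1°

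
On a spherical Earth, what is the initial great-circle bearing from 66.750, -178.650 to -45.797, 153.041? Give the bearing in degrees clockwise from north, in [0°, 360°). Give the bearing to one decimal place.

201.3°

Δλ = 153.041 − -178.650 = 331.691°; wrapped into (−180°, 180°]: -28.309°.
θ = atan2( sin Δλ · cos φ₂ , cos φ₁ · sin φ₂ − sin φ₁ · cos φ₂ · cos Δλ )
  = atan2(-0.33063, -0.84695) = -158.675° → normalised to [0°, 360°): 201.325°.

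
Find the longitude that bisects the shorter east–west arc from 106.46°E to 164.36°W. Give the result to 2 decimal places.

Signed shortest Δλ from +106.46° to -164.36° is +89.18°.
Midpoint longitude = +106.46° + (+89.18°)/2 = +106.46° + 44.59° = +151.05°.
(The naïve average (+106.46 + -164.36)/2 = -28.95° is on the wrong side of the globe.)

151.05°E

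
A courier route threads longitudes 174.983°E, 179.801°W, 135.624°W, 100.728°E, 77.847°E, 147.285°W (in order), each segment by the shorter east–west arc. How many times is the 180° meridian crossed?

Leg 1: +174.983° → -179.801°, shortest Δλ = 5.216° (east) — crosses 180°.
Leg 2: -179.801° → -135.624°, shortest Δλ = 44.177° (east) — does not cross 180°.
Leg 3: -135.624° → +100.728°, shortest Δλ = -123.648° (west) — crosses 180°.
Leg 4: +100.728° → +77.847°, shortest Δλ = -22.881° (west) — does not cross 180°.
Leg 5: +77.847° → -147.285°, shortest Δλ = 134.868° (east) — crosses 180°.
Total crossings: 3.

3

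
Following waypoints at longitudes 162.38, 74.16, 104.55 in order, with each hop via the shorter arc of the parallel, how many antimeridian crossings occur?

Leg 1: +162.38° → +74.16°, shortest Δλ = -88.22° (west) — does not cross 180°.
Leg 2: +74.16° → +104.55°, shortest Δλ = 30.39° (east) — does not cross 180°.
Total crossings: 0.

0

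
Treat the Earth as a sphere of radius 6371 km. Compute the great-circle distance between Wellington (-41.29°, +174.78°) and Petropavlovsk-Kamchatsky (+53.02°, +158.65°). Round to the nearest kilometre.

10601 km

Δλ = 158.65 − 174.78 = -16.13°.
Δφ = 53.02 − -41.29 = 94.31°.
a = sin²(Δφ/2) + cos φ₁ · cos φ₂ · sin²(Δλ/2) = 0.546473.
c = 2·atan2(√a, √(1−a)) = 1.66388 rad → d = 6371·c ≈ 10600.56 km.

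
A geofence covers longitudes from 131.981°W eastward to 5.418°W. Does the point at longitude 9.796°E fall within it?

No

Band width going east from -131.981° to -5.418°: ((-5.418 − -131.981) mod 360) = 126.563°.
Offset of +9.796° east of the west edge: ((9.796 − -131.981) mod 360) = 141.777°.
141.777° > 126.563° ⇒ outside.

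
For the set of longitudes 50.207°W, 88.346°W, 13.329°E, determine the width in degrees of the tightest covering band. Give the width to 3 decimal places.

101.675°

Sort the longitudes: -88.346°, -50.207°, +13.329°.
Eastward gaps between consecutive values (wrapping around): 38.139°, 63.536°, 258.325°.
Largest gap = 258.325° ⇒ minimal covering band is its complement: 360° − 258.325° = 101.675°.
Band runs from -88.346° eastward to +13.329°.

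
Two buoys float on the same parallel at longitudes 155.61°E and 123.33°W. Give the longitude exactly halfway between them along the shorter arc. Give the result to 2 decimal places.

163.86°W

Signed shortest Δλ from +155.61° to -123.33° is +81.06°.
Midpoint longitude = +155.61° + (+81.06°)/2 = +155.61° + 40.53° = +196.14°.
Normalise into (−180°, 180°]: -163.86°.
(The naïve average (+155.61 + -123.33)/2 = 16.14° is on the wrong side of the globe.)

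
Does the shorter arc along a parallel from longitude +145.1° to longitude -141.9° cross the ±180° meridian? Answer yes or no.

Yes

Naïve |-141.9 − 145.1| = 287.0° > 180°, so the shorter arc goes the other way round — across 180°.
Signed shortest Δλ = ((-141.9 − 145.1 + 180) mod 360) − 180 = 73.0°.
Going east by 73.0° from +145.1° passes through 180° before reaching -141.9°.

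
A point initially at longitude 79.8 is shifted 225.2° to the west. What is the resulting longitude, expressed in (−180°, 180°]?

-145.4°

Start at +79.8°; shift −225.2° → -145.4°.
-145.4° already lies in (−180°, 180°].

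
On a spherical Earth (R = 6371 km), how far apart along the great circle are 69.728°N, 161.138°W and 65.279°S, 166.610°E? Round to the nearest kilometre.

Δλ = 166.610 − -161.138 = 327.748°; wrapped into (−180°, 180°]: -32.252°.
Δφ = -65.279 − 69.728 = -135.007°.
a = sin²(Δφ/2) + cos φ₁ · cos φ₂ · sin²(Δλ/2) = 0.864775.
c = 2·atan2(√a, √(1−a)) = 2.38846 rad → d = 6371·c ≈ 15216.87 km.

15217 km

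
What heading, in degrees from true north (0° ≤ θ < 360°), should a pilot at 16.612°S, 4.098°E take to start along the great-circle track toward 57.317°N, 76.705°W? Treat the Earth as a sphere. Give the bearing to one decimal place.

327.3°

Δλ = -76.705 − 4.098 = -80.803°.
θ = atan2( sin Δλ · cos φ₂ , cos φ₁ · sin φ₂ − sin φ₁ · cos φ₂ · cos Δλ )
  = atan2(-0.53305, 0.83122) = -32.672° → normalised to [0°, 360°): 327.328°.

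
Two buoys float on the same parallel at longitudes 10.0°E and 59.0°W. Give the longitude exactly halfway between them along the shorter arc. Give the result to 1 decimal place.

24.5°W

Signed shortest Δλ from +10.0° to -59.0° is -69.0°.
Midpoint longitude = +10.0° + (-69.0°)/2 = +10.0° − 34.5° = -24.5°.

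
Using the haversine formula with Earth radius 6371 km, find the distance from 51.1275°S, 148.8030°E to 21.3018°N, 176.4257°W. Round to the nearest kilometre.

8741 km

Δλ = -176.4257 − 148.8030 = -325.2287°; wrapped into (−180°, 180°]: 34.7713°.
Δφ = 21.3018 − -51.1275 = 72.4293°.
a = sin²(Δφ/2) + cos φ₁ · cos φ₂ · sin²(Δλ/2) = 0.401263.
c = 2·atan2(√a, √(1−a)) = 1.37202 rad → d = 6371·c ≈ 8741.12 km.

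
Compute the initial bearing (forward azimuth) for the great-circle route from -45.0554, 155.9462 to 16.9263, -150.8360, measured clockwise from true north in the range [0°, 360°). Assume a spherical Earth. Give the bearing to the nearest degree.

Δλ = -150.8360 − 155.9462 = -306.7822°; wrapped into (−180°, 180°]: 53.2178°.
θ = atan2( sin Δλ · cos φ₂ , cos φ₁ · sin φ₂ − sin φ₁ · cos φ₂ · cos Δλ )
  = atan2(0.76622, 0.61112) = 51.425° → normalised to [0°, 360°): 51.425°.

51°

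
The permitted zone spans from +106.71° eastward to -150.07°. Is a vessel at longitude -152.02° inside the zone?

Band width going east from +106.71° to -150.07°: ((-150.07 − 106.71) mod 360) = 103.22°.
Offset of -152.02° east of the west edge: ((-152.02 − 106.71) mod 360) = 101.27°.
101.27° ≤ 103.22° ⇒ inside.

Yes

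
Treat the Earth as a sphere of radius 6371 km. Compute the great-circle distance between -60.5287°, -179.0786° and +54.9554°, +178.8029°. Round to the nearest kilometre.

12843 km

Δλ = 178.8029 − -179.0786 = 357.8815°; wrapped into (−180°, 180°]: -2.1185°.
Δφ = 54.9554 − -60.5287 = 115.4841°.
a = sin²(Δφ/2) + cos φ₁ · cos φ₂ · sin²(Δλ/2) = 0.715227.
c = 2·atan2(√a, √(1−a)) = 2.01579 rad → d = 6371·c ≈ 12842.61 km.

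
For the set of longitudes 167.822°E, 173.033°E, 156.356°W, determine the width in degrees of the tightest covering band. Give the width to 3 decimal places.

Sort the longitudes: -156.356°, +167.822°, +173.033°.
Eastward gaps between consecutive values (wrapping around): 324.178°, 5.211°, 30.611°.
Largest gap = 324.178° ⇒ minimal covering band is its complement: 360° − 324.178° = 35.822°.
Band runs from +167.822° eastward to -156.356°, crossing the antimeridian.

35.822°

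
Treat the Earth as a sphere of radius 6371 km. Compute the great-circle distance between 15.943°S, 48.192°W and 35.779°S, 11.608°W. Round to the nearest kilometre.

4236 km

Δλ = -11.608 − -48.192 = 36.584°.
Δφ = -35.779 − -15.943 = -19.836°.
a = sin²(Δφ/2) + cos φ₁ · cos φ₂ · sin²(Δλ/2) = 0.106510.
c = 2·atan2(√a, √(1−a)) = 0.66490 rad → d = 6371·c ≈ 4236.05 km.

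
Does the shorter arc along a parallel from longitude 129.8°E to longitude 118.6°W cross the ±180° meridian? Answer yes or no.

Yes

Naïve |-118.6 − 129.8| = 248.4° > 180°, so the shorter arc goes the other way round — across 180°.
Signed shortest Δλ = ((-118.6 − 129.8 + 180) mod 360) − 180 = 111.6°.
Going east by 111.6° from +129.8° passes through 180° before reaching -118.6°.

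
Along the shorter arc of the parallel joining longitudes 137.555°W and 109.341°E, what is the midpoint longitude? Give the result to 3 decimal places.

Signed shortest Δλ from -137.555° to +109.341° is -113.104°.
Midpoint longitude = -137.555° + (-113.104°)/2 = -137.555° − 56.552° = -194.107°.
Normalise into (−180°, 180°]: +165.893°.
(The naïve average (-137.555 + +109.341)/2 = -14.107° is on the wrong side of the globe.)

165.893°E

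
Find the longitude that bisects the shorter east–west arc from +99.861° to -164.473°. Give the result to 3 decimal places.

Signed shortest Δλ from +99.861° to -164.473° is +95.666°.
Midpoint longitude = +99.861° + (+95.666°)/2 = +99.861° + 47.833° = +147.694°.
(The naïve average (+99.861 + -164.473)/2 = -32.306° is on the wrong side of the globe.)

+147.694°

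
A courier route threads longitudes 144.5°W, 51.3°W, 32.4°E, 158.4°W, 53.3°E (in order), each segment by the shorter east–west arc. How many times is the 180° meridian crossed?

2

Leg 1: -144.5° → -51.3°, shortest Δλ = 93.2° (east) — does not cross 180°.
Leg 2: -51.3° → +32.4°, shortest Δλ = 83.7° (east) — does not cross 180°.
Leg 3: +32.4° → -158.4°, shortest Δλ = 169.2° (east) — crosses 180°.
Leg 4: -158.4° → +53.3°, shortest Δλ = -148.3° (west) — crosses 180°.
Total crossings: 2.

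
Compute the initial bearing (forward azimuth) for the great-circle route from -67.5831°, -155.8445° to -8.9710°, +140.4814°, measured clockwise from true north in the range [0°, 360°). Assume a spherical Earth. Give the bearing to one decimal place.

Δλ = 140.4814 − -155.8445 = 296.3259°; wrapped into (−180°, 180°]: -63.6741°.
θ = atan2( sin Δλ · cos φ₂ , cos φ₁ · sin φ₂ − sin φ₁ · cos φ₂ · cos Δλ )
  = atan2(-0.88532, 0.34548) = -68.682° → normalised to [0°, 360°): 291.318°.

291.3°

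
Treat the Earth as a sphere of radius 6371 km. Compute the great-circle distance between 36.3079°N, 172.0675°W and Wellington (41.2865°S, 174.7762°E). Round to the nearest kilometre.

8732 km

Δλ = 174.7762 − -172.0675 = 346.8437°; wrapped into (−180°, 180°]: -13.1563°.
Δφ = -41.2865 − 36.3079 = -77.5944°.
a = sin²(Δφ/2) + cos φ₁ · cos φ₂ · sin²(Δλ/2) = 0.400531.
c = 2·atan2(√a, √(1−a)) = 1.37052 rad → d = 6371·c ≈ 8731.60 km.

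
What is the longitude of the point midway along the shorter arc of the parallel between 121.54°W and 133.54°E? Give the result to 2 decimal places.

174.00°W

Signed shortest Δλ from -121.54° to +133.54° is -104.92°.
Midpoint longitude = -121.54° + (-104.92°)/2 = -121.54° − 52.46° = -174.00°.
(The naïve average (-121.54 + +133.54)/2 = 6.0° is on the wrong side of the globe.)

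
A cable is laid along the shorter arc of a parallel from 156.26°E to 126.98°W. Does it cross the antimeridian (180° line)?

Yes

Naïve |-126.98 − 156.26| = 283.24° > 180°, so the shorter arc goes the other way round — across 180°.
Signed shortest Δλ = ((-126.98 − 156.26 + 180) mod 360) − 180 = 76.76°.
Going east by 76.76° from +156.26° passes through 180° before reaching -126.98°.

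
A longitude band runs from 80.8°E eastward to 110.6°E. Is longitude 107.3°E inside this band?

Band width going east from +80.8° to +110.6°: ((110.6 − 80.8) mod 360) = 29.8°.
Offset of +107.3° east of the west edge: ((107.3 − 80.8) mod 360) = 26.5°.
26.5° ≤ 29.8° ⇒ inside.

Yes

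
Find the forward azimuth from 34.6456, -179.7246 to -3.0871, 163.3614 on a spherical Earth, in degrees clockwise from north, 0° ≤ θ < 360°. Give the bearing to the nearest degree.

Δλ = 163.3614 − -179.7246 = 343.0860°; wrapped into (−180°, 180°]: -16.9140°.
θ = atan2( sin Δλ · cos φ₂ , cos φ₁ · sin φ₂ − sin φ₁ · cos φ₂ · cos Δλ )
  = atan2(-0.29051, -0.58742) = -153.685° → normalised to [0°, 360°): 206.315°.

206°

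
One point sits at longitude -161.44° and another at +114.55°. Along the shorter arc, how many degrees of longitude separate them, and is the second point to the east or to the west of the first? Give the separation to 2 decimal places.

Raw difference: 114.55 − -161.44 = 275.99°.
Normalise into (−180°, 180°]: 275.99° − 360° = -84.01°.
Negative ⇒ the second point lies to the west; separation 84.01°.

84.01° west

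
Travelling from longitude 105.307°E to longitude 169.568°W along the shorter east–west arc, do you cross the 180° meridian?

Yes

Naïve |-169.568 − 105.307| = 274.875° > 180°, so the shorter arc goes the other way round — across 180°.
Signed shortest Δλ = ((-169.568 − 105.307 + 180) mod 360) − 180 = 85.125°.
Going east by 85.125° from +105.307° passes through 180° before reaching -169.568°.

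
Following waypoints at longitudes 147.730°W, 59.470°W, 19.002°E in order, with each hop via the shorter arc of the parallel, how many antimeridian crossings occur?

0

Leg 1: -147.730° → -59.470°, shortest Δλ = 88.26° (east) — does not cross 180°.
Leg 2: -59.470° → +19.002°, shortest Δλ = 78.472° (east) — does not cross 180°.
Total crossings: 0.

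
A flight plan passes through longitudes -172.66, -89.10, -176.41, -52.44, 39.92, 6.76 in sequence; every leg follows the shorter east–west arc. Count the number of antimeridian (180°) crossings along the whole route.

0

Leg 1: -172.66° → -89.10°, shortest Δλ = 83.56° (east) — does not cross 180°.
Leg 2: -89.10° → -176.41°, shortest Δλ = -87.31° (west) — does not cross 180°.
Leg 3: -176.41° → -52.44°, shortest Δλ = 123.97° (east) — does not cross 180°.
Leg 4: -52.44° → +39.92°, shortest Δλ = 92.36° (east) — does not cross 180°.
Leg 5: +39.92° → +6.76°, shortest Δλ = -33.16° (west) — does not cross 180°.
Total crossings: 0.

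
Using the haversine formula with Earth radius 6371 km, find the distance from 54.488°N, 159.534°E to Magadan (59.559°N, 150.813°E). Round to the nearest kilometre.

771 km

Δλ = 150.813 − 159.534 = -8.721°.
Δφ = 59.559 − 54.488 = 5.071°.
a = sin²(Δφ/2) + cos φ₁ · cos φ₂ · sin²(Δλ/2) = 0.003658.
c = 2·atan2(√a, √(1−a)) = 0.12104 rad → d = 6371·c ≈ 771.16 km.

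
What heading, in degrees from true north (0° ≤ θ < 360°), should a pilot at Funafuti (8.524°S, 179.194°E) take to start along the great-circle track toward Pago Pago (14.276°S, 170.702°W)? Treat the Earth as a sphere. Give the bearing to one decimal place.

121.1°

Δλ = -170.702 − 179.194 = -349.896°; wrapped into (−180°, 180°]: 10.104°.
θ = atan2( sin Δλ · cos φ₂ , cos φ₁ · sin φ₂ − sin φ₁ · cos φ₂ · cos Δλ )
  = atan2(0.17002, -0.10245) = 121.073° → normalised to [0°, 360°): 121.073°.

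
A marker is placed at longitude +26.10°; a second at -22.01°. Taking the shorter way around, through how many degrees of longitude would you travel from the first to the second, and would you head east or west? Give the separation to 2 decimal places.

48.11° west

Raw difference: -22.01 − 26.10 = -48.11°.
Normalise into (−180°, 180°]: -48.11° stays -48.11°.
Negative ⇒ the second point lies to the west; separation 48.11°.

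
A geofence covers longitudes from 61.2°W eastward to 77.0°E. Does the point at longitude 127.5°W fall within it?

Band width going east from -61.2° to +77.0°: ((77.0 − -61.2) mod 360) = 138.2°.
Offset of -127.5° east of the west edge: ((-127.5 − -61.2) mod 360) = 293.7°.
293.7° > 138.2° ⇒ outside.

No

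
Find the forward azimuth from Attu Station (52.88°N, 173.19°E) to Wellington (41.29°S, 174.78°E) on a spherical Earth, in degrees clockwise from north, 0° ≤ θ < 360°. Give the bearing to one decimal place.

178.8°

Δλ = 174.78 − 173.19 = 1.59°.
θ = atan2( sin Δλ · cos φ₂ , cos φ₁ · sin φ₂ − sin φ₁ · cos φ₂ · cos Δλ )
  = atan2(0.02085, -0.99712) = 178.802° → normalised to [0°, 360°): 178.802°.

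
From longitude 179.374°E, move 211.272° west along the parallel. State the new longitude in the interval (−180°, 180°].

31.898°W

Start at +179.374°; shift −211.272° → -31.898°.
-31.898° already lies in (−180°, 180°].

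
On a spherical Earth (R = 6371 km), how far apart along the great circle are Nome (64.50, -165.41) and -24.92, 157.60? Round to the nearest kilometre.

10444 km

Δλ = 157.60 − -165.41 = 323.01°; wrapped into (−180°, 180°]: -36.99°.
Δφ = -24.92 − 64.50 = -89.42°.
a = sin²(Δφ/2) + cos φ₁ · cos φ₂ · sin²(Δλ/2) = 0.534227.
c = 2·atan2(√a, √(1−a)) = 1.63930 rad → d = 6371·c ≈ 10444.01 km.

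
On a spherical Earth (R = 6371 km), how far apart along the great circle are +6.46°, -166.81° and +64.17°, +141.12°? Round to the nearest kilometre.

7611 km

Δλ = 141.12 − -166.81 = 307.93°; wrapped into (−180°, 180°]: -52.07°.
Δφ = 64.17 − 6.46 = 57.71°.
a = sin²(Δφ/2) + cos φ₁ · cos φ₂ · sin²(Δλ/2) = 0.316303.
c = 2·atan2(√a, √(1−a)) = 1.19459 rad → d = 6371·c ≈ 7610.74 km.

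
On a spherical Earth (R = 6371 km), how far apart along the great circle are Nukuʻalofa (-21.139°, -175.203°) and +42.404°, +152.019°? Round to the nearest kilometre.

7825 km

Δλ = 152.019 − -175.203 = 327.222°; wrapped into (−180°, 180°]: -32.778°.
Δφ = 42.404 − -21.139 = 63.543°.
a = sin²(Δφ/2) + cos φ₁ · cos φ₂ · sin²(Δλ/2) = 0.332068.
c = 2·atan2(√a, √(1−a)) = 1.22827 rad → d = 6371·c ≈ 7825.33 km.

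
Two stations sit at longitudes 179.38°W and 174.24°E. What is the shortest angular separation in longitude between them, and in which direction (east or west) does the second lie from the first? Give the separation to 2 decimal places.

Raw difference: 174.24 − -179.38 = 353.62°.
Normalise into (−180°, 180°]: 353.62° − 360° = -6.38°.
Negative ⇒ the second point lies to the west; separation 6.38°.

6.38° west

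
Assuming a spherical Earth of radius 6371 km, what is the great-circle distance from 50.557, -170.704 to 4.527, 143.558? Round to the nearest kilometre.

6650 km

Δλ = 143.558 − -170.704 = 314.262°; wrapped into (−180°, 180°]: -45.738°.
Δφ = 4.527 − 50.557 = -46.030°.
a = sin²(Δφ/2) + cos φ₁ · cos φ₂ · sin²(Δλ/2) = 0.248511.
c = 2·atan2(√a, √(1−a)) = 1.04375 rad → d = 6371·c ≈ 6649.76 km.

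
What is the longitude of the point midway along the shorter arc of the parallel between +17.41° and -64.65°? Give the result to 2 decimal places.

-23.62°

Signed shortest Δλ from +17.41° to -64.65° is -82.06°.
Midpoint longitude = +17.41° + (-82.06°)/2 = +17.41° − 41.03° = -23.62°.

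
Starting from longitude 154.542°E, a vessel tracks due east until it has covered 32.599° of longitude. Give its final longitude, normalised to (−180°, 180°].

Start at +154.542°; shift +32.599° → +187.141°.
+187.141° lies outside (−180°, 180°]; subtract 360° → -172.859°.

172.859°W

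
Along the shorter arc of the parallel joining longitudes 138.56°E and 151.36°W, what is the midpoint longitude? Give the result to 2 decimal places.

173.60°E

Signed shortest Δλ from +138.56° to -151.36° is +70.08°.
Midpoint longitude = +138.56° + (+70.08°)/2 = +138.56° + 35.04° = +173.60°.
(The naïve average (+138.56 + -151.36)/2 = -6.4° is on the wrong side of the globe.)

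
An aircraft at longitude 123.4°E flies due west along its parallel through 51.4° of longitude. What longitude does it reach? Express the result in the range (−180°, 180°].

72.0°E

Start at +123.4°; shift −51.4° → +72.0°.
+72.0° already lies in (−180°, 180°].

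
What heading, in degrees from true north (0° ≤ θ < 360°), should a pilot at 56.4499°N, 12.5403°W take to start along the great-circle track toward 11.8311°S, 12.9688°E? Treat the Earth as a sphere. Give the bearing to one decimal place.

153.6°

Δλ = 12.9688 − -12.5403 = 25.5091°.
θ = atan2( sin Δλ · cos φ₂ , cos φ₁ · sin φ₂ − sin φ₁ · cos φ₂ · cos Δλ )
  = atan2(0.42151, -0.84949) = 153.610° → normalised to [0°, 360°): 153.610°.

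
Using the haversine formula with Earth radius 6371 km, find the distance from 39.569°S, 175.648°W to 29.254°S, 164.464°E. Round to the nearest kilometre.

Δλ = 164.464 − -175.648 = 340.112°; wrapped into (−180°, 180°]: -19.888°.
Δφ = -29.254 − -39.569 = 10.315°.
a = sin²(Δφ/2) + cos φ₁ · cos φ₂ · sin²(Δλ/2) = 0.028136.
c = 2·atan2(√a, √(1−a)) = 0.33707 rad → d = 6371·c ≈ 2147.48 km.

2147 km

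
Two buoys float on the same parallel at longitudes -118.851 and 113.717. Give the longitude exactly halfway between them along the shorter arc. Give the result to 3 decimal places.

+177.433°

Signed shortest Δλ from -118.851° to +113.717° is -127.432°.
Midpoint longitude = -118.851° + (-127.432°)/2 = -118.851° − 63.716° = -182.567°.
Normalise into (−180°, 180°]: +177.433°.
(The naïve average (-118.851 + +113.717)/2 = -2.567° is on the wrong side of the globe.)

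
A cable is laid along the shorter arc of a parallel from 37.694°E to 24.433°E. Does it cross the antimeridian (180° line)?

Signed shortest Δλ = ((24.433 − 37.694 + 180) mod 360) − 180 = -13.261°.
Going west by 13.261° from +37.694° reaches +24.433° without touching 180°.

No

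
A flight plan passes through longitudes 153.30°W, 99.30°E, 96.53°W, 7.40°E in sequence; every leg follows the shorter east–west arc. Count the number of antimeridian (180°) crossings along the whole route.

Leg 1: -153.30° → +99.30°, shortest Δλ = -107.4° (west) — crosses 180°.
Leg 2: +99.30° → -96.53°, shortest Δλ = 164.17° (east) — crosses 180°.
Leg 3: -96.53° → +7.40°, shortest Δλ = 103.93° (east) — does not cross 180°.
Total crossings: 2.

2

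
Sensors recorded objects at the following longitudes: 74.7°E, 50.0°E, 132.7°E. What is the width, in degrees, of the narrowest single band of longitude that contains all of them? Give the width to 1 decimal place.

82.7°

Sort the longitudes: +50.0°, +74.7°, +132.7°.
Eastward gaps between consecutive values (wrapping around): 24.7°, 58.0°, 277.3°.
Largest gap = 277.3° ⇒ minimal covering band is its complement: 360° − 277.3° = 82.7°.
Band runs from +50.0° eastward to +132.7°.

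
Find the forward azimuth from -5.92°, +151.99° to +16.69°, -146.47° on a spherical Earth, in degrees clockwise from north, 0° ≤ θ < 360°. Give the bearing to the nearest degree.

68°

Δλ = -146.47 − 151.99 = -298.46°; wrapped into (−180°, 180°]: 61.54°.
θ = atan2( sin Δλ · cos φ₂ , cos φ₁ · sin φ₂ − sin φ₁ · cos φ₂ · cos Δλ )
  = atan2(0.84211, 0.33274) = 68.440° → normalised to [0°, 360°): 68.440°.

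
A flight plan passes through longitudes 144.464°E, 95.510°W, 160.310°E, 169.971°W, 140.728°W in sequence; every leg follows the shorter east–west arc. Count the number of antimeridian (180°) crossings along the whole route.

Leg 1: +144.464° → -95.510°, shortest Δλ = 120.026° (east) — crosses 180°.
Leg 2: -95.510° → +160.310°, shortest Δλ = -104.18° (west) — crosses 180°.
Leg 3: +160.310° → -169.971°, shortest Δλ = 29.719° (east) — crosses 180°.
Leg 4: -169.971° → -140.728°, shortest Δλ = 29.243° (east) — does not cross 180°.
Total crossings: 3.

3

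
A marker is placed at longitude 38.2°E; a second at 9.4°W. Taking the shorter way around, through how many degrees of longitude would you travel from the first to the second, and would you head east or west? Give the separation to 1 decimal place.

Raw difference: -9.4 − 38.2 = -47.6°.
Normalise into (−180°, 180°]: -47.6° stays -47.6°.
Negative ⇒ the second point lies to the west; separation 47.6°.

47.6° west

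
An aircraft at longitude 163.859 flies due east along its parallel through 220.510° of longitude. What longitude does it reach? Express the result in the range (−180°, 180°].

+24.369°

Start at +163.859°; shift +220.510° → +384.369°.
+384.369° lies outside (−180°, 180°]; subtract 360° → +24.369°.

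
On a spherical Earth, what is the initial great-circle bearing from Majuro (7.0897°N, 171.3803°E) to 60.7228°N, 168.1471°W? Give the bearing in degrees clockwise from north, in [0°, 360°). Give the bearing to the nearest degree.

Δλ = -168.1471 − 171.3803 = -339.5274°; wrapped into (−180°, 180°]: 20.4726°.
θ = atan2( sin Δλ · cos φ₂ , cos φ₁ · sin φ₂ − sin φ₁ · cos φ₂ · cos Δλ )
  = atan2(0.17104, 0.80905) = 11.937° → normalised to [0°, 360°): 11.937°.

12°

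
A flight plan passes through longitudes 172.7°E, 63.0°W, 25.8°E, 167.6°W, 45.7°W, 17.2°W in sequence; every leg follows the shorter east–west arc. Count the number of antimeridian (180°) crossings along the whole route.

2

Leg 1: +172.7° → -63.0°, shortest Δλ = 124.3° (east) — crosses 180°.
Leg 2: -63.0° → +25.8°, shortest Δλ = 88.8° (east) — does not cross 180°.
Leg 3: +25.8° → -167.6°, shortest Δλ = 166.6° (east) — crosses 180°.
Leg 4: -167.6° → -45.7°, shortest Δλ = 121.9° (east) — does not cross 180°.
Leg 5: -45.7° → -17.2°, shortest Δλ = 28.5° (east) — does not cross 180°.
Total crossings: 2.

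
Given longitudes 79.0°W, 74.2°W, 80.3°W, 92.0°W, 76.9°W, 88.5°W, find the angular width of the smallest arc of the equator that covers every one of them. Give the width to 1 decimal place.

17.8°

Sort the longitudes: -92.0°, -88.5°, -80.3°, -79.0°, -76.9°, -74.2°.
Eastward gaps between consecutive values (wrapping around): 3.5°, 8.2°, 1.3°, 2.1°, 2.7°, 342.2°.
Largest gap = 342.2° ⇒ minimal covering band is its complement: 360° − 342.2° = 17.8°.
Band runs from -92.0° eastward to -74.2°.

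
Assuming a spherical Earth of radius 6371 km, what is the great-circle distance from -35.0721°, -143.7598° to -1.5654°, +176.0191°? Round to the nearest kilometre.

5580 km

Δλ = 176.0191 − -143.7598 = 319.7789°; wrapped into (−180°, 180°]: -40.2211°.
Δφ = -1.5654 − -35.0721 = 33.5067°.
a = sin²(Δφ/2) + cos φ₁ · cos φ₂ · sin²(Δλ/2) = 0.179809.
c = 2·atan2(√a, √(1−a)) = 0.87580 rad → d = 6371·c ≈ 5579.72 km.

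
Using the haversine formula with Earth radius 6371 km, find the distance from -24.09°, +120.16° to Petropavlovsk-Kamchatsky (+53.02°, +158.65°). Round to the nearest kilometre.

Δλ = 158.65 − 120.16 = 38.49°.
Δφ = 53.02 − -24.09 = 77.11°.
a = sin²(Δφ/2) + cos φ₁ · cos φ₂ · sin²(Δλ/2) = 0.448120.
c = 2·atan2(√a, √(1−a)) = 1.46685 rad → d = 6371·c ≈ 9345.30 km.

9345 km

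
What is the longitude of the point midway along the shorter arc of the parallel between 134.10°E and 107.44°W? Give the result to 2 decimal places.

Signed shortest Δλ from +134.10° to -107.44° is +118.46°.
Midpoint longitude = +134.10° + (+118.46°)/2 = +134.10° + 59.23° = +193.33°.
Normalise into (−180°, 180°]: -166.67°.
(The naïve average (+134.10 + -107.44)/2 = 13.33° is on the wrong side of the globe.)

166.67°W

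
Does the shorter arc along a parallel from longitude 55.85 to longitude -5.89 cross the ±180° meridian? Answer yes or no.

Signed shortest Δλ = ((-5.89 − 55.85 + 180) mod 360) − 180 = -61.74°.
Going west by 61.74° from +55.85° reaches -5.89° without touching 180°.

No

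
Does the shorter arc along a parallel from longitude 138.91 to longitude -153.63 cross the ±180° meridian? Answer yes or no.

Yes

Naïve |-153.63 − 138.91| = 292.54° > 180°, so the shorter arc goes the other way round — across 180°.
Signed shortest Δλ = ((-153.63 − 138.91 + 180) mod 360) − 180 = 67.46°.
Going east by 67.46° from +138.91° passes through 180° before reaching -153.63°.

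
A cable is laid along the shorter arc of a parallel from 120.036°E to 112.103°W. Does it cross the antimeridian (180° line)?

Yes

Naïve |-112.103 − 120.036| = 232.139° > 180°, so the shorter arc goes the other way round — across 180°.
Signed shortest Δλ = ((-112.103 − 120.036 + 180) mod 360) − 180 = 127.861°.
Going east by 127.861° from +120.036° passes through 180° before reaching -112.103°.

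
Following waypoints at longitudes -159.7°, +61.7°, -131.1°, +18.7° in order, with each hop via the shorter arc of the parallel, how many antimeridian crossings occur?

Leg 1: -159.7° → +61.7°, shortest Δλ = -138.6° (west) — crosses 180°.
Leg 2: +61.7° → -131.1°, shortest Δλ = 167.2° (east) — crosses 180°.
Leg 3: -131.1° → +18.7°, shortest Δλ = 149.8° (east) — does not cross 180°.
Total crossings: 2.

2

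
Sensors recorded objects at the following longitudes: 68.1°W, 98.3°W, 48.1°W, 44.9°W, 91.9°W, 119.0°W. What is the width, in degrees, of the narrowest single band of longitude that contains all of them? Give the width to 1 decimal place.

74.1°

Sort the longitudes: -119.0°, -98.3°, -91.9°, -68.1°, -48.1°, -44.9°.
Eastward gaps between consecutive values (wrapping around): 20.7°, 6.4°, 23.8°, 20.0°, 3.2°, 285.9°.
Largest gap = 285.9° ⇒ minimal covering band is its complement: 360° − 285.9° = 74.1°.
Band runs from -119.0° eastward to -44.9°.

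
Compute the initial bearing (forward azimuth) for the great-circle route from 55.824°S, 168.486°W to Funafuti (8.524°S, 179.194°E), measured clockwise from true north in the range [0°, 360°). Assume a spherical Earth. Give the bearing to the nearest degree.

344°

Δλ = 179.194 − -168.486 = 347.680°; wrapped into (−180°, 180°]: -12.320°.
θ = atan2( sin Δλ · cos φ₂ , cos φ₁ · sin φ₂ − sin φ₁ · cos φ₂ · cos Δλ )
  = atan2(-0.21101, 0.71607) = -16.419° → normalised to [0°, 360°): 343.581°.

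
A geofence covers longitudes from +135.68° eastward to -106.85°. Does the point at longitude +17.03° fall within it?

No

Band width going east from +135.68° to -106.85°: ((-106.85 − 135.68) mod 360) = 117.47°.
Offset of +17.03° east of the west edge: ((17.03 − 135.68) mod 360) = 241.35°.
241.35° > 117.47° ⇒ outside.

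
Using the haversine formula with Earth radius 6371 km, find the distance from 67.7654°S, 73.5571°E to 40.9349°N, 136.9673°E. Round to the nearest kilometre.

Δλ = 136.9673 − 73.5571 = 63.4102°.
Δφ = 40.9349 − -67.7654 = 108.7003°.
a = sin²(Δφ/2) + cos φ₁ · cos φ₂ · sin²(Δλ/2) = 0.739265.
c = 2·atan2(√a, √(1−a)) = 2.06978 rad → d = 6371·c ≈ 13186.54 km.

13187 km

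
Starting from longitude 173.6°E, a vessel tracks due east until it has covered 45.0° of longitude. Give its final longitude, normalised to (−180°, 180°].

Start at +173.6°; shift +45.0° → +218.6°.
+218.6° lies outside (−180°, 180°]; subtract 360° → -141.4°.

141.4°W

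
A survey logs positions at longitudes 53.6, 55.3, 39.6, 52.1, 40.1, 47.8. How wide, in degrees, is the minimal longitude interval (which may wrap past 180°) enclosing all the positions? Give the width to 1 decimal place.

Sort the longitudes: +39.6°, +40.1°, +47.8°, +52.1°, +53.6°, +55.3°.
Eastward gaps between consecutive values (wrapping around): 0.5°, 7.7°, 4.3°, 1.5°, 1.7°, 344.3°.
Largest gap = 344.3° ⇒ minimal covering band is its complement: 360° − 344.3° = 15.7°.
Band runs from +39.6° eastward to +55.3°.

15.7°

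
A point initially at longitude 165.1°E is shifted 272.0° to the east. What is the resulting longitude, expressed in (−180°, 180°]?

77.1°E

Start at +165.1°; shift +272.0° → +437.1°.
+437.1° lies outside (−180°, 180°]; subtract 360° → +77.1°.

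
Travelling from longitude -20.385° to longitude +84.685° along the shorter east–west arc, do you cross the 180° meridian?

No

Signed shortest Δλ = ((84.685 − -20.385 + 180) mod 360) − 180 = 105.07°.
Going east by 105.07° from -20.385° reaches +84.685° without touching 180°.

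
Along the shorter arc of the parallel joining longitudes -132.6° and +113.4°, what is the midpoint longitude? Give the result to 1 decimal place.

+170.4°

Signed shortest Δλ from -132.6° to +113.4° is -114.0°.
Midpoint longitude = -132.6° + (-114.0°)/2 = -132.6° − 57.0° = -189.6°.
Normalise into (−180°, 180°]: +170.4°.
(The naïve average (-132.6 + +113.4)/2 = -9.6° is on the wrong side of the globe.)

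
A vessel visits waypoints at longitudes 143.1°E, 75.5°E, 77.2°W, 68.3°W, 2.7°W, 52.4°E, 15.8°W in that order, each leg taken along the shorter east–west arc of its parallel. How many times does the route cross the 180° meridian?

0

Leg 1: +143.1° → +75.5°, shortest Δλ = -67.6° (west) — does not cross 180°.
Leg 2: +75.5° → -77.2°, shortest Δλ = -152.7° (west) — does not cross 180°.
Leg 3: -77.2° → -68.3°, shortest Δλ = 8.9° (east) — does not cross 180°.
Leg 4: -68.3° → -2.7°, shortest Δλ = 65.6° (east) — does not cross 180°.
Leg 5: -2.7° → +52.4°, shortest Δλ = 55.1° (east) — does not cross 180°.
Leg 6: +52.4° → -15.8°, shortest Δλ = -68.2° (west) — does not cross 180°.
Total crossings: 0.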